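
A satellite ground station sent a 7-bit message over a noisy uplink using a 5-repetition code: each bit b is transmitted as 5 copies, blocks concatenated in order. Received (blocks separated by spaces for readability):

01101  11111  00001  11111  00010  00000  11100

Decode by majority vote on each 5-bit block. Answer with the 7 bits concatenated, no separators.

Block 1 (01101): 3 ones → 1
Block 2 (11111): 5 ones → 1
Block 3 (00001): 1 one → 0
Block 4 (11111): 5 ones → 1
Block 5 (00010): 1 one → 0
Block 6 (00000): 0 ones → 0
Block 7 (11100): 3 ones → 1

1101001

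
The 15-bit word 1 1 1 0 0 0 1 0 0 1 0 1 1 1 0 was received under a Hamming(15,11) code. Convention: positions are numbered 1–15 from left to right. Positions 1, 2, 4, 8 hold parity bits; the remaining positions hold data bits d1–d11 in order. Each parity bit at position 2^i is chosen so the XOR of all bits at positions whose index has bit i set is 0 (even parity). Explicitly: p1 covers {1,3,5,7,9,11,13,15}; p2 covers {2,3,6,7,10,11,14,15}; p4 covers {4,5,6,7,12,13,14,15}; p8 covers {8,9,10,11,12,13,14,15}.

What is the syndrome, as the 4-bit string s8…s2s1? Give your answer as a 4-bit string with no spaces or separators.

0010

s1 (pos 1,3,5,7,9,11,13,15): 1⊕1⊕0⊕1⊕0⊕0⊕1⊕0 = 0
s2 (pos 2,3,6,7,10,11,14,15): 1⊕1⊕0⊕1⊕1⊕0⊕1⊕0 = 1
s4 (pos 4,5,6,7,12,13,14,15): 0⊕0⊕0⊕1⊕1⊕1⊕1⊕0 = 0
s8 (pos 8,9,10,11,12,13,14,15): 0⊕0⊕1⊕0⊕1⊕1⊕1⊕0 = 0
Syndrome s8…s1 = 0010 → error at position 2.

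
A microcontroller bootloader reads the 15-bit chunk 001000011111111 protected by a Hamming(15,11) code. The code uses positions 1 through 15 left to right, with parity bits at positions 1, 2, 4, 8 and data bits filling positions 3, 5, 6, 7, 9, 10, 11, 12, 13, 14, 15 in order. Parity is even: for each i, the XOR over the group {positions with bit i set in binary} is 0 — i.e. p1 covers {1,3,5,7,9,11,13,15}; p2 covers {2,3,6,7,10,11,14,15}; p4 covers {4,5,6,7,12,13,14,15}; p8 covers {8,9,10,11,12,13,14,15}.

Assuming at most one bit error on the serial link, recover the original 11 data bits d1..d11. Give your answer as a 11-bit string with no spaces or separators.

s1 (pos 1,3,5,7,9,11,13,15): 0⊕1⊕0⊕0⊕1⊕1⊕1⊕1 = 1
s2 (pos 2,3,6,7,10,11,14,15): 0⊕1⊕0⊕0⊕1⊕1⊕1⊕1 = 1
s4 (pos 4,5,6,7,12,13,14,15): 0⊕0⊕0⊕0⊕1⊕1⊕1⊕1 = 0
s8 (pos 8,9,10,11,12,13,14,15): 1⊕1⊕1⊕1⊕1⊕1⊕1⊕1 = 0
Syndrome s8…s1 = 0011 → error at position 3.
Flip position 3: 001000011111111 → 000000011111111
Read data bits from positions 3,5,6,7,9,10,11,12,13,14,15: 00001111111

00001111111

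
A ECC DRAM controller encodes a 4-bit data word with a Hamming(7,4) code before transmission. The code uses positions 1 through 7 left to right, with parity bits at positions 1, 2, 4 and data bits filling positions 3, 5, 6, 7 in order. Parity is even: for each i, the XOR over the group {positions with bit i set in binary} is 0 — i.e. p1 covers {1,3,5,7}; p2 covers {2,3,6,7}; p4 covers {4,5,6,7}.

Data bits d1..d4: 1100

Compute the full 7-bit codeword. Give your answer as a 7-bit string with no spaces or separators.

Place data at non-parity positions: p1 p2 1 p4 1 0 0
p1 (pos 1,3,5,7): XOR of data positions = 1⊕1⊕0 = 0
p2 (pos 2,3,6,7): XOR of data positions = 1⊕0⊕0 = 1
p4 (pos 4,5,6,7): XOR of data positions = 1⊕0⊕0 = 1
Codeword: 0111100

0111100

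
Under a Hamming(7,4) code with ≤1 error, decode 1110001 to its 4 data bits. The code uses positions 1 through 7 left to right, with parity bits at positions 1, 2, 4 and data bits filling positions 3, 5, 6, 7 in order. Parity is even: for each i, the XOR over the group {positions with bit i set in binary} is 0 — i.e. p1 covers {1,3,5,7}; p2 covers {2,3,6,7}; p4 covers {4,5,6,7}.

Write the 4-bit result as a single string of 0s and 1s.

s1 (pos 1,3,5,7): 1⊕1⊕0⊕1 = 1
s2 (pos 2,3,6,7): 1⊕1⊕0⊕1 = 1
s4 (pos 4,5,6,7): 0⊕0⊕0⊕1 = 1
Syndrome s4…s1 = 111 → error at position 7.
Flip position 7: 1110001 → 1110000
Read data bits from positions 3,5,6,7: 1000

1000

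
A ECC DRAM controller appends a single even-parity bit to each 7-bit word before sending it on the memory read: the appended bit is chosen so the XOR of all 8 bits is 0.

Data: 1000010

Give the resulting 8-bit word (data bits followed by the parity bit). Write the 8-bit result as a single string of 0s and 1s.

10000100

XOR of the 7 data bits: 1⊕0⊕0⊕0⊕0⊕1⊕0 = 0
Parity bit = 0 (so all 8 bits XOR to 0).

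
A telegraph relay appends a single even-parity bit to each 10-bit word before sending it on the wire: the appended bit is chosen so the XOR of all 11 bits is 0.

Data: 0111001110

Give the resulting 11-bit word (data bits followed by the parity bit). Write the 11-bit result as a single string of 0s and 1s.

01110011100

XOR of the 10 data bits: 0⊕1⊕1⊕1⊕0⊕0⊕1⊕1⊕1⊕0 = 0
Parity bit = 0 (so all 11 bits XOR to 0).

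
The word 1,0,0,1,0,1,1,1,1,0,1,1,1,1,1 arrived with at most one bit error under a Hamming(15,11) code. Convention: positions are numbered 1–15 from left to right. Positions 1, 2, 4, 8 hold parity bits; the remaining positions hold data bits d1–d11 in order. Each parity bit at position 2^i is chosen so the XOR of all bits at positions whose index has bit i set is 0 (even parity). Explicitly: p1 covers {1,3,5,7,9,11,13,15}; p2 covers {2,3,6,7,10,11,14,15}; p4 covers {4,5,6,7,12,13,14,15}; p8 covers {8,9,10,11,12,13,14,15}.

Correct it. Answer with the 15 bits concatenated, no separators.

100101111011101

s1 (pos 1,3,5,7,9,11,13,15): 1⊕0⊕0⊕1⊕1⊕1⊕1⊕1 = 0
s2 (pos 2,3,6,7,10,11,14,15): 0⊕0⊕1⊕1⊕0⊕1⊕1⊕1 = 1
s4 (pos 4,5,6,7,12,13,14,15): 1⊕0⊕1⊕1⊕1⊕1⊕1⊕1 = 1
s8 (pos 8,9,10,11,12,13,14,15): 1⊕1⊕0⊕1⊕1⊕1⊕1⊕1 = 1
Syndrome s8…s1 = 1110 → error at position 14.
Flip position 14: 100101111011111 → 100101111011101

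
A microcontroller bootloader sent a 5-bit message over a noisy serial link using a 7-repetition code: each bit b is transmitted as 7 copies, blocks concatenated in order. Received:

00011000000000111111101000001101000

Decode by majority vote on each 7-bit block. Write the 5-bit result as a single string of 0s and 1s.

00100

Block 1 (0001100): 2 ones → 0
Block 2 (0000000): 0 ones → 0
Block 3 (1111111): 7 ones → 1
Block 4 (0100000): 1 one → 0
Block 5 (1101000): 3 ones → 0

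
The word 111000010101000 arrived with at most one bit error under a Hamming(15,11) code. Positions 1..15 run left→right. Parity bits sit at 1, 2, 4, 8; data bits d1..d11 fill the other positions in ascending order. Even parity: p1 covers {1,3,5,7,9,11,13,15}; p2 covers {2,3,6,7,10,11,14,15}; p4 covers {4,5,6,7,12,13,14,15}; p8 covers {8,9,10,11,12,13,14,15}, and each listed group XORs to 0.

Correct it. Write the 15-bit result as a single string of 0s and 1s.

111000010101010

s1 (pos 1,3,5,7,9,11,13,15): 1⊕1⊕0⊕0⊕0⊕0⊕0⊕0 = 0
s2 (pos 2,3,6,7,10,11,14,15): 1⊕1⊕0⊕0⊕1⊕0⊕0⊕0 = 1
s4 (pos 4,5,6,7,12,13,14,15): 0⊕0⊕0⊕0⊕1⊕0⊕0⊕0 = 1
s8 (pos 8,9,10,11,12,13,14,15): 1⊕0⊕1⊕0⊕1⊕0⊕0⊕0 = 1
Syndrome s8…s1 = 1110 → error at position 14.
Flip position 14: 111000010101000 → 111000010101010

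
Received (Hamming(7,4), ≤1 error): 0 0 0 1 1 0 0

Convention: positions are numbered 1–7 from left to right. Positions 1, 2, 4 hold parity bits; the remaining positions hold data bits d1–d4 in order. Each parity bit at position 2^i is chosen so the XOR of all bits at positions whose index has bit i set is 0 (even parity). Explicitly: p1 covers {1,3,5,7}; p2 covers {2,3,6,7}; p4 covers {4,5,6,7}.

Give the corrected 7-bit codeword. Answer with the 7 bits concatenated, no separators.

s1 (pos 1,3,5,7): 0⊕0⊕1⊕0 = 1
s2 (pos 2,3,6,7): 0⊕0⊕0⊕0 = 0
s4 (pos 4,5,6,7): 1⊕1⊕0⊕0 = 0
Syndrome s4…s1 = 001 → error at position 1.
Flip position 1: 0001100 → 1001100

1001100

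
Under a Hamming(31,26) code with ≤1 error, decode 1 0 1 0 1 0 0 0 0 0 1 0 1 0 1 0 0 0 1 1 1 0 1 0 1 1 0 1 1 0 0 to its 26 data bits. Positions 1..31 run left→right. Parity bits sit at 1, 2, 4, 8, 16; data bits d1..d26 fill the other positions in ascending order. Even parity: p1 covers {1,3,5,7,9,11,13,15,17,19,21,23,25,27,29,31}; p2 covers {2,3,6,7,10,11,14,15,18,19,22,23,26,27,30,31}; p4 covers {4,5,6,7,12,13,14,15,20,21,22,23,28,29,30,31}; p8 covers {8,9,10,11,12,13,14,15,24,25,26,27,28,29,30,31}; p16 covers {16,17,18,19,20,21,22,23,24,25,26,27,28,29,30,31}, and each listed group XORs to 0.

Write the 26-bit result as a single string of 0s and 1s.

s1 (pos 1,3,5,7,9,11,13,15,17,19,21,23,25,27,29,31): 1⊕1⊕1⊕0⊕0⊕1⊕1⊕1⊕0⊕1⊕1⊕1⊕1⊕0⊕1⊕0 = 1
s2 (pos 2,3,6,7,10,11,14,15,18,19,22,23,26,27,30,31): 0⊕1⊕0⊕0⊕0⊕1⊕0⊕1⊕0⊕1⊕0⊕1⊕1⊕0⊕0⊕0 = 0
s4 (pos 4,5,6,7,12,13,14,15,20,21,22,23,28,29,30,31): 0⊕1⊕0⊕0⊕0⊕1⊕0⊕1⊕1⊕1⊕0⊕1⊕1⊕1⊕0⊕0 = 0
s8 (pos 8,9,10,11,12,13,14,15,24,25,26,27,28,29,30,31): 0⊕0⊕0⊕1⊕0⊕1⊕0⊕1⊕0⊕1⊕1⊕0⊕1⊕1⊕0⊕0 = 1
s16 (pos 16,17,18,19,20,21,22,23,24,25,26,27,28,29,30,31): 0⊕0⊕0⊕1⊕1⊕1⊕0⊕1⊕0⊕1⊕1⊕0⊕1⊕1⊕0⊕0 = 0
Syndrome s16…s1 = 01001 → error at position 9.
Flip position 9: 1010100000101010001110101101100 → 1010100010101010001110101101100
Read data bits from positions 3,5,6,7,9,10,11,12,13,14,15,17,18,19,20,21,22,23,24,25,26,27,28,29,30,31: 11001010101001110101101100

11001010101001110101101100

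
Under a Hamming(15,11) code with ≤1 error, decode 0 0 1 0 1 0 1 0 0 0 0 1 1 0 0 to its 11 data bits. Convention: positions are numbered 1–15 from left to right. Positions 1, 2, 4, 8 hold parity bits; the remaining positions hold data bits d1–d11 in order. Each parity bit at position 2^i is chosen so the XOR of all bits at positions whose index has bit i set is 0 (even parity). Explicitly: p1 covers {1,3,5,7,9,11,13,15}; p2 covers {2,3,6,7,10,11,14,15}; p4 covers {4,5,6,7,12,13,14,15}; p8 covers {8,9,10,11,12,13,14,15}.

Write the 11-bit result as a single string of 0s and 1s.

11010001100

s1 (pos 1,3,5,7,9,11,13,15): 0⊕1⊕1⊕1⊕0⊕0⊕1⊕0 = 0
s2 (pos 2,3,6,7,10,11,14,15): 0⊕1⊕0⊕1⊕0⊕0⊕0⊕0 = 0
s4 (pos 4,5,6,7,12,13,14,15): 0⊕1⊕0⊕1⊕1⊕1⊕0⊕0 = 0
s8 (pos 8,9,10,11,12,13,14,15): 0⊕0⊕0⊕0⊕1⊕1⊕0⊕0 = 0
Syndrome s8…s1 = 0000 → no error.
Read data bits from positions 3,5,6,7,9,10,11,12,13,14,15: 11010001100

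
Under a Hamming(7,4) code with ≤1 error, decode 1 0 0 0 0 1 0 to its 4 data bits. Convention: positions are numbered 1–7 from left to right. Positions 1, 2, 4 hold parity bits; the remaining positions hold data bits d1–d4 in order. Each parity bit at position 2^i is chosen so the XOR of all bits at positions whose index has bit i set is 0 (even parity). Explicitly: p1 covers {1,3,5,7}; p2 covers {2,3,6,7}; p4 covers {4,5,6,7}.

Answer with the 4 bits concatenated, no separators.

0011

s1 (pos 1,3,5,7): 1⊕0⊕0⊕0 = 1
s2 (pos 2,3,6,7): 0⊕0⊕1⊕0 = 1
s4 (pos 4,5,6,7): 0⊕0⊕1⊕0 = 1
Syndrome s4…s1 = 111 → error at position 7.
Flip position 7: 1000010 → 1000011
Read data bits from positions 3,5,6,7: 0011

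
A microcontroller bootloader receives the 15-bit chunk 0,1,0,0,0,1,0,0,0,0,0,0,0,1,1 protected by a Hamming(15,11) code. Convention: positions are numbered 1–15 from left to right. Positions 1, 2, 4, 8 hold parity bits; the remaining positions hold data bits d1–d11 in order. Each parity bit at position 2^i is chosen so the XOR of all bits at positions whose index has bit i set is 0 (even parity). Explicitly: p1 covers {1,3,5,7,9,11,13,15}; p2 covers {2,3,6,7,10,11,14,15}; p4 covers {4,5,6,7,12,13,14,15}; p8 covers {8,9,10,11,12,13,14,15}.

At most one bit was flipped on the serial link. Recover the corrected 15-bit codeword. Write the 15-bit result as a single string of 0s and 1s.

s1 (pos 1,3,5,7,9,11,13,15): 0⊕0⊕0⊕0⊕0⊕0⊕0⊕1 = 1
s2 (pos 2,3,6,7,10,11,14,15): 1⊕0⊕1⊕0⊕0⊕0⊕1⊕1 = 0
s4 (pos 4,5,6,7,12,13,14,15): 0⊕0⊕1⊕0⊕0⊕0⊕1⊕1 = 1
s8 (pos 8,9,10,11,12,13,14,15): 0⊕0⊕0⊕0⊕0⊕0⊕1⊕1 = 0
Syndrome s8…s1 = 0101 → error at position 5.
Flip position 5: 010001000000011 → 010011000000011

010011000000011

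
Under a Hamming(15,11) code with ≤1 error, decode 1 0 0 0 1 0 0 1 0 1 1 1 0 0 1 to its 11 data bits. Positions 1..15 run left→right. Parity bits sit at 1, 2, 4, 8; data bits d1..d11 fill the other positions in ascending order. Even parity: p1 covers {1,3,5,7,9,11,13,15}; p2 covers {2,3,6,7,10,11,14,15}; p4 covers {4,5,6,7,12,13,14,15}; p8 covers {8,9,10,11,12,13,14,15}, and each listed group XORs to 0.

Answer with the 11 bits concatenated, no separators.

s1 (pos 1,3,5,7,9,11,13,15): 1⊕0⊕1⊕0⊕0⊕1⊕0⊕1 = 0
s2 (pos 2,3,6,7,10,11,14,15): 0⊕0⊕0⊕0⊕1⊕1⊕0⊕1 = 1
s4 (pos 4,5,6,7,12,13,14,15): 0⊕1⊕0⊕0⊕1⊕0⊕0⊕1 = 1
s8 (pos 8,9,10,11,12,13,14,15): 1⊕0⊕1⊕1⊕1⊕0⊕0⊕1 = 1
Syndrome s8…s1 = 1110 → error at position 14.
Flip position 14: 100010010111001 → 100010010111011
Read data bits from positions 3,5,6,7,9,10,11,12,13,14,15: 01000111011

01000111011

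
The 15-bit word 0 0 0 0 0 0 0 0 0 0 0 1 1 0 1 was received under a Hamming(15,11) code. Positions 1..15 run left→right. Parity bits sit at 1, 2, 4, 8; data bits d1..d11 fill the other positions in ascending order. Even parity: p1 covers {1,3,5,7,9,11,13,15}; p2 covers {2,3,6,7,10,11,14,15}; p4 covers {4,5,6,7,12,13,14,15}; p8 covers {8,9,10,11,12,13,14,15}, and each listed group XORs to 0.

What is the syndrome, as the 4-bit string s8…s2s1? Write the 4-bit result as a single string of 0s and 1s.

1110

s1 (pos 1,3,5,7,9,11,13,15): 0⊕0⊕0⊕0⊕0⊕0⊕1⊕1 = 0
s2 (pos 2,3,6,7,10,11,14,15): 0⊕0⊕0⊕0⊕0⊕0⊕0⊕1 = 1
s4 (pos 4,5,6,7,12,13,14,15): 0⊕0⊕0⊕0⊕1⊕1⊕0⊕1 = 1
s8 (pos 8,9,10,11,12,13,14,15): 0⊕0⊕0⊕0⊕1⊕1⊕0⊕1 = 1
Syndrome s8…s1 = 1110 → error at position 14.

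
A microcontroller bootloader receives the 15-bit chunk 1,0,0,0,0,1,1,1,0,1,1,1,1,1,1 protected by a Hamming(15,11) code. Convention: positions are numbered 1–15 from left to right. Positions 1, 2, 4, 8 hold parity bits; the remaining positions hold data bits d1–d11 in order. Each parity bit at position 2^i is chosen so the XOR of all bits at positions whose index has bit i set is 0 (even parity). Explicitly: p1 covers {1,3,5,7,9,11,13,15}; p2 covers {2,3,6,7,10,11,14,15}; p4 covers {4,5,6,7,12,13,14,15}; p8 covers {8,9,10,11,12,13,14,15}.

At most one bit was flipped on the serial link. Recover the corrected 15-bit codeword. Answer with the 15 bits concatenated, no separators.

100001111111111

s1 (pos 1,3,5,7,9,11,13,15): 1⊕0⊕0⊕1⊕0⊕1⊕1⊕1 = 1
s2 (pos 2,3,6,7,10,11,14,15): 0⊕0⊕1⊕1⊕1⊕1⊕1⊕1 = 0
s4 (pos 4,5,6,7,12,13,14,15): 0⊕0⊕1⊕1⊕1⊕1⊕1⊕1 = 0
s8 (pos 8,9,10,11,12,13,14,15): 1⊕0⊕1⊕1⊕1⊕1⊕1⊕1 = 1
Syndrome s8…s1 = 1001 → error at position 9.
Flip position 9: 100001110111111 → 100001111111111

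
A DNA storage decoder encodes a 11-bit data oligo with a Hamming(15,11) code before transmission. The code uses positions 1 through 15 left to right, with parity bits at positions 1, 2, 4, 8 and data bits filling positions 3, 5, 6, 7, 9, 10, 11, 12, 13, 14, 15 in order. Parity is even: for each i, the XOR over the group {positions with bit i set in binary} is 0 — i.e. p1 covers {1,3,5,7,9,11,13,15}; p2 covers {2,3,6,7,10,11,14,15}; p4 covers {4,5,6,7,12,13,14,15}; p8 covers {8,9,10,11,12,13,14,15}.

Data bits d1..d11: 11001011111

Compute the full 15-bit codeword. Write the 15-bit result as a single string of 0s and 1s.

001110001011111

Place data at non-parity positions: p1 p2 1 p4 1 0 0 p8 1 0 1 1 1 1 1
p1 (pos 1,3,5,7,9,11,13,15): XOR of data positions = 1⊕1⊕0⊕1⊕1⊕1⊕1 = 0
p2 (pos 2,3,6,7,10,11,14,15): XOR of data positions = 1⊕0⊕0⊕0⊕1⊕1⊕1 = 0
p4 (pos 4,5,6,7,12,13,14,15): XOR of data positions = 1⊕0⊕0⊕1⊕1⊕1⊕1 = 1
p8 (pos 8,9,10,11,12,13,14,15): XOR of data positions = 1⊕0⊕1⊕1⊕1⊕1⊕1 = 0
Codeword: 001110001011111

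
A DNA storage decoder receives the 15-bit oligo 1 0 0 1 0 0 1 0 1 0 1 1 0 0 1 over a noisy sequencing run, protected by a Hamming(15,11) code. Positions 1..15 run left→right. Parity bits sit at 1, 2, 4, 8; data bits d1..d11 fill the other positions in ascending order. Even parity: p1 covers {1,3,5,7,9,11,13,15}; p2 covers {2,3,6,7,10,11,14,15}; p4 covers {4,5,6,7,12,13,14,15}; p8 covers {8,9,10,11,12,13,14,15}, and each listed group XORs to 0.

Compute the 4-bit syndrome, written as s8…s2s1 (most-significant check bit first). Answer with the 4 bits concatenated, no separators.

0011

s1 (pos 1,3,5,7,9,11,13,15): 1⊕0⊕0⊕1⊕1⊕1⊕0⊕1 = 1
s2 (pos 2,3,6,7,10,11,14,15): 0⊕0⊕0⊕1⊕0⊕1⊕0⊕1 = 1
s4 (pos 4,5,6,7,12,13,14,15): 1⊕0⊕0⊕1⊕1⊕0⊕0⊕1 = 0
s8 (pos 8,9,10,11,12,13,14,15): 0⊕1⊕0⊕1⊕1⊕0⊕0⊕1 = 0
Syndrome s8…s1 = 0011 → error at position 3.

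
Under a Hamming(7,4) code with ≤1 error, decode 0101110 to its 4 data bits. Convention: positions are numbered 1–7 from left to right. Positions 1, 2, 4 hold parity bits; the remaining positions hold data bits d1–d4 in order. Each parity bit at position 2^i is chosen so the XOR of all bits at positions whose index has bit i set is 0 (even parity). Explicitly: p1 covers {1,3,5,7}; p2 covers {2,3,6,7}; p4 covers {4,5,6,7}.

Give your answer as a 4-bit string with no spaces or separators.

s1 (pos 1,3,5,7): 0⊕0⊕1⊕0 = 1
s2 (pos 2,3,6,7): 1⊕0⊕1⊕0 = 0
s4 (pos 4,5,6,7): 1⊕1⊕1⊕0 = 1
Syndrome s4…s1 = 101 → error at position 5.
Flip position 5: 0101110 → 0101010
Read data bits from positions 3,5,6,7: 0010

0010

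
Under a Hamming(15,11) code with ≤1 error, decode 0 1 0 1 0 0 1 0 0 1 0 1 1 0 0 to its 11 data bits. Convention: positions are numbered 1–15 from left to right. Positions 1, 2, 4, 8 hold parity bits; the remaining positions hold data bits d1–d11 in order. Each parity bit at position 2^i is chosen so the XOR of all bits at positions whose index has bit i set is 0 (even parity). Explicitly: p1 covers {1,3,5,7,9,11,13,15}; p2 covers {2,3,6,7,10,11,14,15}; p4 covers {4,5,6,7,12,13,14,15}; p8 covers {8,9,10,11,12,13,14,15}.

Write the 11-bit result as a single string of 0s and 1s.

s1 (pos 1,3,5,7,9,11,13,15): 0⊕0⊕0⊕1⊕0⊕0⊕1⊕0 = 0
s2 (pos 2,3,6,7,10,11,14,15): 1⊕0⊕0⊕1⊕1⊕0⊕0⊕0 = 1
s4 (pos 4,5,6,7,12,13,14,15): 1⊕0⊕0⊕1⊕1⊕1⊕0⊕0 = 0
s8 (pos 8,9,10,11,12,13,14,15): 0⊕0⊕1⊕0⊕1⊕1⊕0⊕0 = 1
Syndrome s8…s1 = 1010 → error at position 10.
Flip position 10: 010100100101100 → 010100100001100
Read data bits from positions 3,5,6,7,9,10,11,12,13,14,15: 00010001100

00010001100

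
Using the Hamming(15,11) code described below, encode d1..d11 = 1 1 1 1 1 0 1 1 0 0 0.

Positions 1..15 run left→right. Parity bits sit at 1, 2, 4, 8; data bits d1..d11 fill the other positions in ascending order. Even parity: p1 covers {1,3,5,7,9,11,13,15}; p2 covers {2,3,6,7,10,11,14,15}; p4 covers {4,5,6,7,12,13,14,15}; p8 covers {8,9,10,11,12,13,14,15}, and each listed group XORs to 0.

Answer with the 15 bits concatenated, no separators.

Place data at non-parity positions: p1 p2 1 p4 1 1 1 p8 1 0 1 1 0 0 0
p1 (pos 1,3,5,7,9,11,13,15): XOR of data positions = 1⊕1⊕1⊕1⊕1⊕0⊕0 = 1
p2 (pos 2,3,6,7,10,11,14,15): XOR of data positions = 1⊕1⊕1⊕0⊕1⊕0⊕0 = 0
p4 (pos 4,5,6,7,12,13,14,15): XOR of data positions = 1⊕1⊕1⊕1⊕0⊕0⊕0 = 0
p8 (pos 8,9,10,11,12,13,14,15): XOR of data positions = 1⊕0⊕1⊕1⊕0⊕0⊕0 = 1
Codeword: 101011111011000

101011111011000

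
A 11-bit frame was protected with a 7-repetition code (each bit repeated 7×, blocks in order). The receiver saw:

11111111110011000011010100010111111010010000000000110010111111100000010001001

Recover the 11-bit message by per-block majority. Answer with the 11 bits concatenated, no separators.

11001000100

Block 1 (1111111): 7 ones → 1
Block 2 (1110011): 5 ones → 1
Block 3 (0000110): 2 ones → 0
Block 4 (1010001): 3 ones → 0
Block 5 (0111111): 6 ones → 1
Block 6 (0100100): 2 ones → 0
Block 7 (0000000): 0 ones → 0
Block 8 (0110010): 3 ones → 0
Block 9 (1111111): 7 ones → 1
Block 10 (0000001): 1 one → 0
Block 11 (0001001): 2 ones → 0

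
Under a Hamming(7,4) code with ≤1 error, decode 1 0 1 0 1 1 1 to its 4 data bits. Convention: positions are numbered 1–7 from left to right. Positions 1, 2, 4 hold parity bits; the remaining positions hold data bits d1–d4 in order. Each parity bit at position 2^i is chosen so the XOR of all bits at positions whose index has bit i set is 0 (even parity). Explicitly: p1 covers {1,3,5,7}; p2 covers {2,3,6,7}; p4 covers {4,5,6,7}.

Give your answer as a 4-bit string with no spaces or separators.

s1 (pos 1,3,5,7): 1⊕1⊕1⊕1 = 0
s2 (pos 2,3,6,7): 0⊕1⊕1⊕1 = 1
s4 (pos 4,5,6,7): 0⊕1⊕1⊕1 = 1
Syndrome s4…s1 = 110 → error at position 6.
Flip position 6: 1010111 → 1010101
Read data bits from positions 3,5,6,7: 1101

1101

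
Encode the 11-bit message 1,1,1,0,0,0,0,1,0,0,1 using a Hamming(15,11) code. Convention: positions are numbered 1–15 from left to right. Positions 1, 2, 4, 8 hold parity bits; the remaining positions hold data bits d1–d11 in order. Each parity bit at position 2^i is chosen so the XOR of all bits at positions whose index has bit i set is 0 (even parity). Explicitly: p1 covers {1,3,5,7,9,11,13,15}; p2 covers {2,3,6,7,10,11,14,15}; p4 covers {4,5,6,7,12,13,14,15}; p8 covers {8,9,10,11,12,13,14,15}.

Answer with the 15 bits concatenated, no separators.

Place data at non-parity positions: p1 p2 1 p4 1 1 0 p8 0 0 0 1 0 0 1
p1 (pos 1,3,5,7,9,11,13,15): XOR of data positions = 1⊕1⊕0⊕0⊕0⊕0⊕1 = 1
p2 (pos 2,3,6,7,10,11,14,15): XOR of data positions = 1⊕1⊕0⊕0⊕0⊕0⊕1 = 1
p4 (pos 4,5,6,7,12,13,14,15): XOR of data positions = 1⊕1⊕0⊕1⊕0⊕0⊕1 = 0
p8 (pos 8,9,10,11,12,13,14,15): XOR of data positions = 0⊕0⊕0⊕1⊕0⊕0⊕1 = 0
Codeword: 111011000001001

111011000001001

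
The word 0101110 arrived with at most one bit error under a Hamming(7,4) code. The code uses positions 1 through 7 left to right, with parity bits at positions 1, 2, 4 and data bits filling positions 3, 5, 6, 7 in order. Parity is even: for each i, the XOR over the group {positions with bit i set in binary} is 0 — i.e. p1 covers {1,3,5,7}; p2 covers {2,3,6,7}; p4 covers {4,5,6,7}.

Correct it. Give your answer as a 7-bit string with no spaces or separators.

s1 (pos 1,3,5,7): 0⊕0⊕1⊕0 = 1
s2 (pos 2,3,6,7): 1⊕0⊕1⊕0 = 0
s4 (pos 4,5,6,7): 1⊕1⊕1⊕0 = 1
Syndrome s4…s1 = 101 → error at position 5.
Flip position 5: 0101110 → 0101010

0101010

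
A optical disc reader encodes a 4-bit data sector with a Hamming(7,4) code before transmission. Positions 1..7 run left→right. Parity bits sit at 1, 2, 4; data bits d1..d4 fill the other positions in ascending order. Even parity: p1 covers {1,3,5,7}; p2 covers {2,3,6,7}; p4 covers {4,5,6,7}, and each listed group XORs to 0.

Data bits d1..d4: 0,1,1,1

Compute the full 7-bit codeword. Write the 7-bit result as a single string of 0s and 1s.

Place data at non-parity positions: p1 p2 0 p4 1 1 1
p1 (pos 1,3,5,7): XOR of data positions = 0⊕1⊕1 = 0
p2 (pos 2,3,6,7): XOR of data positions = 0⊕1⊕1 = 0
p4 (pos 4,5,6,7): XOR of data positions = 1⊕1⊕1 = 1
Codeword: 0001111

0001111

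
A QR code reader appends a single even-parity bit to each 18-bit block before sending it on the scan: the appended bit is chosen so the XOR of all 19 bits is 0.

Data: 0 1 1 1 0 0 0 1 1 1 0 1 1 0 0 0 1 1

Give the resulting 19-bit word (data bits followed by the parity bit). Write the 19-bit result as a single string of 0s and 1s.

XOR of the 18 data bits: 0⊕1⊕1⊕1⊕0⊕0⊕0⊕1⊕1⊕1⊕0⊕1⊕1⊕0⊕0⊕0⊕1⊕1 = 0
Parity bit = 0 (so all 19 bits XOR to 0).

0111000111011000110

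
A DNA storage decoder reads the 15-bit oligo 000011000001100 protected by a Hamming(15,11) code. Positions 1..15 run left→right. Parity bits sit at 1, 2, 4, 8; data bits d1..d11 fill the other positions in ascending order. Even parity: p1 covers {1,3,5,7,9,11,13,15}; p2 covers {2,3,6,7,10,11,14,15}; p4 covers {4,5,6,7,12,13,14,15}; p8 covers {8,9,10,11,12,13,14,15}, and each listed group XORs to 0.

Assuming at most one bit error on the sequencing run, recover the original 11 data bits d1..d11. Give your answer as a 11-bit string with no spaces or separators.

01100001100

s1 (pos 1,3,5,7,9,11,13,15): 0⊕0⊕1⊕0⊕0⊕0⊕1⊕0 = 0
s2 (pos 2,3,6,7,10,11,14,15): 0⊕0⊕1⊕0⊕0⊕0⊕0⊕0 = 1
s4 (pos 4,5,6,7,12,13,14,15): 0⊕1⊕1⊕0⊕1⊕1⊕0⊕0 = 0
s8 (pos 8,9,10,11,12,13,14,15): 0⊕0⊕0⊕0⊕1⊕1⊕0⊕0 = 0
Syndrome s8…s1 = 0010 → error at position 2.
Flip position 2: 000011000001100 → 010011000001100
Read data bits from positions 3,5,6,7,9,10,11,12,13,14,15: 01100001100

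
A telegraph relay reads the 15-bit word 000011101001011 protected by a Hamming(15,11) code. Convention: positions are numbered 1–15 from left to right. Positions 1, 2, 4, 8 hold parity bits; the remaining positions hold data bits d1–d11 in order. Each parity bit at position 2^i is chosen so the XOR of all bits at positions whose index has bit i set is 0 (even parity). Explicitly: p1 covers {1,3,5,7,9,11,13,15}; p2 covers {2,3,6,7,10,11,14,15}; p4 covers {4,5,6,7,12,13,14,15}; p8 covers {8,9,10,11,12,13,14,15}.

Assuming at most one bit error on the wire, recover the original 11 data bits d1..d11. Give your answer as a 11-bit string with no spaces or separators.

s1 (pos 1,3,5,7,9,11,13,15): 0⊕0⊕1⊕1⊕1⊕0⊕0⊕1 = 0
s2 (pos 2,3,6,7,10,11,14,15): 0⊕0⊕1⊕1⊕0⊕0⊕1⊕1 = 0
s4 (pos 4,5,6,7,12,13,14,15): 0⊕1⊕1⊕1⊕1⊕0⊕1⊕1 = 0
s8 (pos 8,9,10,11,12,13,14,15): 0⊕1⊕0⊕0⊕1⊕0⊕1⊕1 = 0
Syndrome s8…s1 = 0000 → no error.
Read data bits from positions 3,5,6,7,9,10,11,12,13,14,15: 01111001011

01111001011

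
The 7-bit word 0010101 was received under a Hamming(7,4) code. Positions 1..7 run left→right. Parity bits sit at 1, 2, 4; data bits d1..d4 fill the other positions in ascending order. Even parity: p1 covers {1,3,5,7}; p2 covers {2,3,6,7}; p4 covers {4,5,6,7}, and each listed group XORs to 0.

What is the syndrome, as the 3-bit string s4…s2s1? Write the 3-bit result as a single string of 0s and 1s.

001

s1 (pos 1,3,5,7): 0⊕1⊕1⊕1 = 1
s2 (pos 2,3,6,7): 0⊕1⊕0⊕1 = 0
s4 (pos 4,5,6,7): 0⊕1⊕0⊕1 = 0
Syndrome s4…s1 = 001 → error at position 1.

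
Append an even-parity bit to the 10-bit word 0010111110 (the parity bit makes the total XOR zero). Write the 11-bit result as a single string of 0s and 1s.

00101111100

XOR of the 10 data bits: 0⊕0⊕1⊕0⊕1⊕1⊕1⊕1⊕1⊕0 = 0
Parity bit = 0 (so all 11 bits XOR to 0).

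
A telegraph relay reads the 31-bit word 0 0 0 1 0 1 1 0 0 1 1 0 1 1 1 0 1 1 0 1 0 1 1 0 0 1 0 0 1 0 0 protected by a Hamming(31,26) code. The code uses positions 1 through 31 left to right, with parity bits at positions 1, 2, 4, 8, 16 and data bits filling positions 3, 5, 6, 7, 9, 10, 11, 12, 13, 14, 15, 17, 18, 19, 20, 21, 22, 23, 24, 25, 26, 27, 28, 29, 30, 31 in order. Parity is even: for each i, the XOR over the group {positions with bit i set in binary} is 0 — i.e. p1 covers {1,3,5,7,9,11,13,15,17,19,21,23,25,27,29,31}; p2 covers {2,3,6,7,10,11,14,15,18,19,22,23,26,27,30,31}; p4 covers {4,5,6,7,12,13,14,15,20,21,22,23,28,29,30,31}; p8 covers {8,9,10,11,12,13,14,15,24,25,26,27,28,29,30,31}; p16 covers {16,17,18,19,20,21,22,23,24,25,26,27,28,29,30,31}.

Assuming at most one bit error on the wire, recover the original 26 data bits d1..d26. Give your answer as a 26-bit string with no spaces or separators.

s1 (pos 1,3,5,7,9,11,13,15,17,19,21,23,25,27,29,31): 0⊕0⊕0⊕1⊕0⊕1⊕1⊕1⊕1⊕0⊕0⊕1⊕0⊕0⊕1⊕0 = 1
s2 (pos 2,3,6,7,10,11,14,15,18,19,22,23,26,27,30,31): 0⊕0⊕1⊕1⊕1⊕1⊕1⊕1⊕1⊕0⊕1⊕1⊕1⊕0⊕0⊕0 = 0
s4 (pos 4,5,6,7,12,13,14,15,20,21,22,23,28,29,30,31): 1⊕0⊕1⊕1⊕0⊕1⊕1⊕1⊕1⊕0⊕1⊕1⊕0⊕1⊕0⊕0 = 0
s8 (pos 8,9,10,11,12,13,14,15,24,25,26,27,28,29,30,31): 0⊕0⊕1⊕1⊕0⊕1⊕1⊕1⊕0⊕0⊕1⊕0⊕0⊕1⊕0⊕0 = 1
s16 (pos 16,17,18,19,20,21,22,23,24,25,26,27,28,29,30,31): 0⊕1⊕1⊕0⊕1⊕0⊕1⊕1⊕0⊕0⊕1⊕0⊕0⊕1⊕0⊕0 = 1
Syndrome s16…s1 = 11001 → error at position 25.
Flip position 25: 0001011001101110110101100100100 → 0001011001101110110101101100100
Read data bits from positions 3,5,6,7,9,10,11,12,13,14,15,17,18,19,20,21,22,23,24,25,26,27,28,29,30,31: 00110110111110101101100100

00110110111110101101100100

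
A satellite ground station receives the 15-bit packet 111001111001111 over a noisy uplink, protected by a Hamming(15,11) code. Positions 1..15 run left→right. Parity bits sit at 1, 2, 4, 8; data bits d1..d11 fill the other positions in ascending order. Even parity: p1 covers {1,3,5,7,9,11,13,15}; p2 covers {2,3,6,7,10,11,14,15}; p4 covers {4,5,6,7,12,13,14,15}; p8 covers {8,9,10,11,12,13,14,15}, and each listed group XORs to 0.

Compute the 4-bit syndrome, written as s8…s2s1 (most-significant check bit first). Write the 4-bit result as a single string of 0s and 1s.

0000

s1 (pos 1,3,5,7,9,11,13,15): 1⊕1⊕0⊕1⊕1⊕0⊕1⊕1 = 0
s2 (pos 2,3,6,7,10,11,14,15): 1⊕1⊕1⊕1⊕0⊕0⊕1⊕1 = 0
s4 (pos 4,5,6,7,12,13,14,15): 0⊕0⊕1⊕1⊕1⊕1⊕1⊕1 = 0
s8 (pos 8,9,10,11,12,13,14,15): 1⊕1⊕0⊕0⊕1⊕1⊕1⊕1 = 0
Syndrome s8…s1 = 0000 → no error.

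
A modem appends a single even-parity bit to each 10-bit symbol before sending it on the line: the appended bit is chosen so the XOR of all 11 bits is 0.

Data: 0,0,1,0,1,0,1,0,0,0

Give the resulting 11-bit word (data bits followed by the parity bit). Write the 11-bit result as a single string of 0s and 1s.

XOR of the 10 data bits: 0⊕0⊕1⊕0⊕1⊕0⊕1⊕0⊕0⊕0 = 1
Parity bit = 1 (so all 11 bits XOR to 0).

00101010001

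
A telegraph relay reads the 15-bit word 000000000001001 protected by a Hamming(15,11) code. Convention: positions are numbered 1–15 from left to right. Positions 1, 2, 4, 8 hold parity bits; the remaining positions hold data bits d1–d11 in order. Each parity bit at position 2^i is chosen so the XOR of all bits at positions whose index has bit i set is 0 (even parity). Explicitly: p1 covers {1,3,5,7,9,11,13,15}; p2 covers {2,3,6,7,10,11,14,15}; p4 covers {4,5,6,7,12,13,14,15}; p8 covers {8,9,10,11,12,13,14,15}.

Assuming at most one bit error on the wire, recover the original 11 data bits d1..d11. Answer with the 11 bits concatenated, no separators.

s1 (pos 1,3,5,7,9,11,13,15): 0⊕0⊕0⊕0⊕0⊕0⊕0⊕1 = 1
s2 (pos 2,3,6,7,10,11,14,15): 0⊕0⊕0⊕0⊕0⊕0⊕0⊕1 = 1
s4 (pos 4,5,6,7,12,13,14,15): 0⊕0⊕0⊕0⊕1⊕0⊕0⊕1 = 0
s8 (pos 8,9,10,11,12,13,14,15): 0⊕0⊕0⊕0⊕1⊕0⊕0⊕1 = 0
Syndrome s8…s1 = 0011 → error at position 3.
Flip position 3: 000000000001001 → 001000000001001
Read data bits from positions 3,5,6,7,9,10,11,12,13,14,15: 10000001001

10000001001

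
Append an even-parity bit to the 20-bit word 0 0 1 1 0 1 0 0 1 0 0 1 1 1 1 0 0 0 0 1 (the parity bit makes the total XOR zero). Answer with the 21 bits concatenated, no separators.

001101001001111000011

XOR of the 20 data bits: 0⊕0⊕1⊕1⊕0⊕1⊕0⊕0⊕1⊕0⊕0⊕1⊕1⊕1⊕1⊕0⊕0⊕0⊕0⊕1 = 1
Parity bit = 1 (so all 21 bits XOR to 0).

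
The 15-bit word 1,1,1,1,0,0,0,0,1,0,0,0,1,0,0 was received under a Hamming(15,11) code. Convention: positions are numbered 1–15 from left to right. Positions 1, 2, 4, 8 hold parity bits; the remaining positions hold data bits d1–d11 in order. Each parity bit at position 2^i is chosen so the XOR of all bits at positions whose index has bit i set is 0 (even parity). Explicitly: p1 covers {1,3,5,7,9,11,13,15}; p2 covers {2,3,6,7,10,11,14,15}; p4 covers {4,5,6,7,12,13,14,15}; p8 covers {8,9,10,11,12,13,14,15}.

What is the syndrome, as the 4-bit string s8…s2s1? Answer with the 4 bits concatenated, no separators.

0000

s1 (pos 1,3,5,7,9,11,13,15): 1⊕1⊕0⊕0⊕1⊕0⊕1⊕0 = 0
s2 (pos 2,3,6,7,10,11,14,15): 1⊕1⊕0⊕0⊕0⊕0⊕0⊕0 = 0
s4 (pos 4,5,6,7,12,13,14,15): 1⊕0⊕0⊕0⊕0⊕1⊕0⊕0 = 0
s8 (pos 8,9,10,11,12,13,14,15): 0⊕1⊕0⊕0⊕0⊕1⊕0⊕0 = 0
Syndrome s8…s1 = 0000 → no error.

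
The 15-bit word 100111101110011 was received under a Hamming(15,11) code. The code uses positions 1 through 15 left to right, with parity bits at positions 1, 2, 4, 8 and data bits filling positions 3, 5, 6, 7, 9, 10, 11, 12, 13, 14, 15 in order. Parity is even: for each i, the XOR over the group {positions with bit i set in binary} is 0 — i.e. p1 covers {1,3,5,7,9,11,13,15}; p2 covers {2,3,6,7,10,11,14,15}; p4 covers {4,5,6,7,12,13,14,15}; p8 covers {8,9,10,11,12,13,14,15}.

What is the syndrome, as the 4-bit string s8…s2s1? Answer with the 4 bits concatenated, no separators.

s1 (pos 1,3,5,7,9,11,13,15): 1⊕0⊕1⊕1⊕1⊕1⊕0⊕1 = 0
s2 (pos 2,3,6,7,10,11,14,15): 0⊕0⊕1⊕1⊕1⊕1⊕1⊕1 = 0
s4 (pos 4,5,6,7,12,13,14,15): 1⊕1⊕1⊕1⊕0⊕0⊕1⊕1 = 0
s8 (pos 8,9,10,11,12,13,14,15): 0⊕1⊕1⊕1⊕0⊕0⊕1⊕1 = 1
Syndrome s8…s1 = 1000 → error at position 8.

1000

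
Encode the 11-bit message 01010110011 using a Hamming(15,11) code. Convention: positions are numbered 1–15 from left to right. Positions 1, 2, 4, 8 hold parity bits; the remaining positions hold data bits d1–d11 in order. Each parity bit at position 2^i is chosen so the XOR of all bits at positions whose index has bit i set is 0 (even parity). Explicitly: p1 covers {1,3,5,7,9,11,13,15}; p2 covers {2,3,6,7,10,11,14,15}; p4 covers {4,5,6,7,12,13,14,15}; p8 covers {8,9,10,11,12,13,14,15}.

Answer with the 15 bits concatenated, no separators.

Place data at non-parity positions: p1 p2 0 p4 1 0 1 p8 0 1 1 0 0 1 1
p1 (pos 1,3,5,7,9,11,13,15): XOR of data positions = 0⊕1⊕1⊕0⊕1⊕0⊕1 = 0
p2 (pos 2,3,6,7,10,11,14,15): XOR of data positions = 0⊕0⊕1⊕1⊕1⊕1⊕1 = 1
p4 (pos 4,5,6,7,12,13,14,15): XOR of data positions = 1⊕0⊕1⊕0⊕0⊕1⊕1 = 0
p8 (pos 8,9,10,11,12,13,14,15): XOR of data positions = 0⊕1⊕1⊕0⊕0⊕1⊕1 = 0
Codeword: 010010100110011

010010100110011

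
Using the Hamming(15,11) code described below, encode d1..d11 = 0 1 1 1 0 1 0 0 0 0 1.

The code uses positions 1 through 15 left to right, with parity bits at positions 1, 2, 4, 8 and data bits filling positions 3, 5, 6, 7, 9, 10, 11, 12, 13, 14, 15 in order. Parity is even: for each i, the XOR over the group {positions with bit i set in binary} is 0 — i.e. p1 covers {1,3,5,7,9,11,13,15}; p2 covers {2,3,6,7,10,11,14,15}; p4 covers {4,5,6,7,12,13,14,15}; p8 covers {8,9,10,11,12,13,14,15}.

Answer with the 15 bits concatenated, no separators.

Place data at non-parity positions: p1 p2 0 p4 1 1 1 p8 0 1 0 0 0 0 1
p1 (pos 1,3,5,7,9,11,13,15): XOR of data positions = 0⊕1⊕1⊕0⊕0⊕0⊕1 = 1
p2 (pos 2,3,6,7,10,11,14,15): XOR of data positions = 0⊕1⊕1⊕1⊕0⊕0⊕1 = 0
p4 (pos 4,5,6,7,12,13,14,15): XOR of data positions = 1⊕1⊕1⊕0⊕0⊕0⊕1 = 0
p8 (pos 8,9,10,11,12,13,14,15): XOR of data positions = 0⊕1⊕0⊕0⊕0⊕0⊕1 = 0
Codeword: 100011100100001

100011100100001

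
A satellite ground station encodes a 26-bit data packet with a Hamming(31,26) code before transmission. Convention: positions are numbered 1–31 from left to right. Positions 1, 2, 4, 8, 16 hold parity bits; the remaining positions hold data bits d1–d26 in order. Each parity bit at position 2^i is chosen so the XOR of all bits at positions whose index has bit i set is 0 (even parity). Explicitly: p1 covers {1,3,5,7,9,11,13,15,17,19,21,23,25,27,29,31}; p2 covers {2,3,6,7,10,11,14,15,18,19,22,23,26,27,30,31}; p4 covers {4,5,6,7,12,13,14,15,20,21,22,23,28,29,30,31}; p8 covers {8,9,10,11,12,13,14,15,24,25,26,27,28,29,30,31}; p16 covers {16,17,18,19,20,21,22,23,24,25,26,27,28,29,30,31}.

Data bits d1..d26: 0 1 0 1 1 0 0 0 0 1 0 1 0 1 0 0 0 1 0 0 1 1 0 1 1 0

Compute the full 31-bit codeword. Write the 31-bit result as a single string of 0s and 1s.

Place data at non-parity positions: p1 p2 0 p4 1 0 1 p8 1 0 0 0 0 1 0 p16 1 0 1 0 0 0 1 0 0 1 1 0 1 1 0
p1 (pos 1,3,5,7,9,11,13,15,17,19,21,23,25,27,29,31): XOR of data positions = 0⊕1⊕1⊕1⊕0⊕0⊕0⊕1⊕1⊕0⊕1⊕0⊕1⊕1⊕0 = 0
p2 (pos 2,3,6,7,10,11,14,15,18,19,22,23,26,27,30,31): XOR of data positions = 0⊕0⊕1⊕0⊕0⊕1⊕0⊕0⊕1⊕0⊕1⊕1⊕1⊕1⊕0 = 1
p4 (pos 4,5,6,7,12,13,14,15,20,21,22,23,28,29,30,31): XOR of data positions = 1⊕0⊕1⊕0⊕0⊕1⊕0⊕0⊕0⊕0⊕1⊕0⊕1⊕1⊕0 = 0
p8 (pos 8,9,10,11,12,13,14,15,24,25,26,27,28,29,30,31): XOR of data positions = 1⊕0⊕0⊕0⊕0⊕1⊕0⊕0⊕0⊕1⊕1⊕0⊕1⊕1⊕0 = 0
p16 (pos 16,17,18,19,20,21,22,23,24,25,26,27,28,29,30,31): XOR of data positions = 1⊕0⊕1⊕0⊕0⊕0⊕1⊕0⊕0⊕1⊕1⊕0⊕1⊕1⊕0 = 1
Codeword: 0100101010000101101000100110110

0100101010000101101000100110110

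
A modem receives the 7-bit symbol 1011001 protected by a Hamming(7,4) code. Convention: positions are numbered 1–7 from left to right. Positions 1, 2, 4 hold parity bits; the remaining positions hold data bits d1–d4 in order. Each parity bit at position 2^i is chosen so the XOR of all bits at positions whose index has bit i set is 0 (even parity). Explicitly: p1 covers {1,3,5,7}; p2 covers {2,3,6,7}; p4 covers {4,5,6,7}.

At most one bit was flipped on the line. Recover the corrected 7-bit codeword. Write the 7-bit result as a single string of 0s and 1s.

0011001

s1 (pos 1,3,5,7): 1⊕1⊕0⊕1 = 1
s2 (pos 2,3,6,7): 0⊕1⊕0⊕1 = 0
s4 (pos 4,5,6,7): 1⊕0⊕0⊕1 = 0
Syndrome s4…s1 = 001 → error at position 1.
Flip position 1: 1011001 → 0011001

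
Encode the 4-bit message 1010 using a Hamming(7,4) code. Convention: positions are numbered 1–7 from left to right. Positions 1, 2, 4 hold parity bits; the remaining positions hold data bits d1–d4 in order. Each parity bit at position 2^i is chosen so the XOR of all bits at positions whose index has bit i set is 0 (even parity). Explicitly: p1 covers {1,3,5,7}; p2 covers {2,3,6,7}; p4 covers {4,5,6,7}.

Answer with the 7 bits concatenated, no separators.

1011010

Place data at non-parity positions: p1 p2 1 p4 0 1 0
p1 (pos 1,3,5,7): XOR of data positions = 1⊕0⊕0 = 1
p2 (pos 2,3,6,7): XOR of data positions = 1⊕1⊕0 = 0
p4 (pos 4,5,6,7): XOR of data positions = 0⊕1⊕0 = 1
Codeword: 1011010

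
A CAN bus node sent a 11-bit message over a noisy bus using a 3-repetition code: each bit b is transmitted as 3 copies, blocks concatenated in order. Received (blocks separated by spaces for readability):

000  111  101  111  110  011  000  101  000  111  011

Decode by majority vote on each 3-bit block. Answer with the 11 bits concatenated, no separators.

01111101011

Block 1 (000): 0 ones → 0
Block 2 (111): 3 ones → 1
Block 3 (101): 2 ones → 1
Block 4 (111): 3 ones → 1
Block 5 (110): 2 ones → 1
Block 6 (011): 2 ones → 1
Block 7 (000): 0 ones → 0
Block 8 (101): 2 ones → 1
Block 9 (000): 0 ones → 0
Block 10 (111): 3 ones → 1
Block 11 (011): 2 ones → 1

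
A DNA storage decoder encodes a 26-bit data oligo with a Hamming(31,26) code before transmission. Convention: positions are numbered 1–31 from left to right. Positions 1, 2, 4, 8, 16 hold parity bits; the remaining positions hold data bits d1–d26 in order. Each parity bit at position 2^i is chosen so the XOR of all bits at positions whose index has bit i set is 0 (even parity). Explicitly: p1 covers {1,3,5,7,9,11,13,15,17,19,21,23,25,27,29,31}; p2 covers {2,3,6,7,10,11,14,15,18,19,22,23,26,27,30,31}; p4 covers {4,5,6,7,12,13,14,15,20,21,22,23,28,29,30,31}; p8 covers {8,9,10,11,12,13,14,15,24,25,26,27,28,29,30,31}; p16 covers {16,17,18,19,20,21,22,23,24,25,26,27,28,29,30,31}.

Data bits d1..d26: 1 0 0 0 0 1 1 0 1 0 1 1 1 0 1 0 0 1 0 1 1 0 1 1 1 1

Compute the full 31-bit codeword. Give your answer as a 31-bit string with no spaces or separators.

1110000001101010110100101101111

Place data at non-parity positions: p1 p2 1 p4 0 0 0 p8 0 1 1 0 1 0 1 p16 1 1 0 1 0 0 1 0 1 1 0 1 1 1 1
p1 (pos 1,3,5,7,9,11,13,15,17,19,21,23,25,27,29,31): XOR of data positions = 1⊕0⊕0⊕0⊕1⊕1⊕1⊕1⊕0⊕0⊕1⊕1⊕0⊕1⊕1 = 1
p2 (pos 2,3,6,7,10,11,14,15,18,19,22,23,26,27,30,31): XOR of data positions = 1⊕0⊕0⊕1⊕1⊕0⊕1⊕1⊕0⊕0⊕1⊕1⊕0⊕1⊕1 = 1
p4 (pos 4,5,6,7,12,13,14,15,20,21,22,23,28,29,30,31): XOR of data positions = 0⊕0⊕0⊕0⊕1⊕0⊕1⊕1⊕0⊕0⊕1⊕1⊕1⊕1⊕1 = 0
p8 (pos 8,9,10,11,12,13,14,15,24,25,26,27,28,29,30,31): XOR of data positions = 0⊕1⊕1⊕0⊕1⊕0⊕1⊕0⊕1⊕1⊕0⊕1⊕1⊕1⊕1 = 0
p16 (pos 16,17,18,19,20,21,22,23,24,25,26,27,28,29,30,31): XOR of data positions = 1⊕1⊕0⊕1⊕0⊕0⊕1⊕0⊕1⊕1⊕0⊕1⊕1⊕1⊕1 = 0
Codeword: 1110000001101010110100101101111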